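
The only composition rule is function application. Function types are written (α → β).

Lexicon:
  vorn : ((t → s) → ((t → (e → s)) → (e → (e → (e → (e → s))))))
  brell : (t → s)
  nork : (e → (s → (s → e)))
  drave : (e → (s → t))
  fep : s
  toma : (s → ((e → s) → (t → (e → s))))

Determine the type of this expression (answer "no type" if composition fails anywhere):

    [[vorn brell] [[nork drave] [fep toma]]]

no type

At [vorn brell], vorn : ((t → s) → ((t → (e → s)) → (e → (e → (e → (e → s)))))) takes brell : (t → s), giving ((t → (e → s)) → (e → (e → (e → (e → s))))).
[nork drave]: (e → (s → (s → e))) with (e → (s → t)) — neither is a function whose domain matches the other; composition fails here.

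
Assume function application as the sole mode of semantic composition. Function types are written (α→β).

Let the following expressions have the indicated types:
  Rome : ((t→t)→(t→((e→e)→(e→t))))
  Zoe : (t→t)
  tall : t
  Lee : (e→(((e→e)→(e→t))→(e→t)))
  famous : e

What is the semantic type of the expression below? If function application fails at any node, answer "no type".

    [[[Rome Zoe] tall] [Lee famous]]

(e→t)

[Rome Zoe]: functor Rome : ((t→t)→(t→((e→e)→(e→t)))), argument Zoe : (t→t); result (t→((e→e)→(e→t))).
[[Rome Zoe] tall]: functor [Rome Zoe] : (t→((e→e)→(e→t))), argument tall : t; result ((e→e)→(e→t)).
[Lee famous]: functor Lee : (e→(((e→e)→(e→t))→(e→t))), argument famous : e; result (((e→e)→(e→t))→(e→t)).
[[[Rome Zoe] tall] [Lee famous]]: functor [Lee famous] : (((e→e)→(e→t))→(e→t)), argument [[Rome Zoe] tall] : ((e→e)→(e→t)); result (e→t).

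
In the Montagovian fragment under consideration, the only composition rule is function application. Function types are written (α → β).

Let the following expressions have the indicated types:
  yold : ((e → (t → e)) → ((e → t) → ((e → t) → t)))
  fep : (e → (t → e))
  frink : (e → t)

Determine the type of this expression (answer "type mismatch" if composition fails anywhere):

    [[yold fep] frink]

((e → t) → t)

[yold fep]: yold is ((e → (t → e)) → ((e → t) → ((e → t) → t))), fep is (e → (t → e)); result ((e → t) → ((e → t) → t)).
[[yold fep] frink]: [yold fep] is ((e → t) → ((e → t) → t)), frink is (e → t); result ((e → t) → t).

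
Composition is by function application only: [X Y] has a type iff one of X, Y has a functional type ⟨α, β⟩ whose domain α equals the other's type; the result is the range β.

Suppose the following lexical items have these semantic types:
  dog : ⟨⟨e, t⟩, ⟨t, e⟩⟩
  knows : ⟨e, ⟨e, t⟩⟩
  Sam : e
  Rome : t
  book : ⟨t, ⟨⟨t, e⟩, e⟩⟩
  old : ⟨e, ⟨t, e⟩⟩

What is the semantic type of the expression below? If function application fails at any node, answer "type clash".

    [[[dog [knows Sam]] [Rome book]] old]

⟨t, e⟩

[knows Sam]: ⟨e, ⟨e, t⟩⟩ applied to e yields ⟨e, t⟩.
[dog [knows Sam]]: ⟨⟨e, t⟩, ⟨t, e⟩⟩ applied to ⟨e, t⟩ yields ⟨t, e⟩.
[Rome book]: ⟨t, ⟨⟨t, e⟩, e⟩⟩ applied to t yields ⟨⟨t, e⟩, e⟩.
[[dog [knows Sam]] [Rome book]]: ⟨⟨t, e⟩, e⟩ applied to ⟨t, e⟩ yields e.
[[[dog [knows Sam]] [Rome book]] old]: ⟨e, ⟨t, e⟩⟩ applied to e yields ⟨t, e⟩.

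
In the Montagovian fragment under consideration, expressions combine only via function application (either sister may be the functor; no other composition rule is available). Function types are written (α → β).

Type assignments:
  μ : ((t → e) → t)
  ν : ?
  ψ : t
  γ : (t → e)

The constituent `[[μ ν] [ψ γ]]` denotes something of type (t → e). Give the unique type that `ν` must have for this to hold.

(((t → e) → t) → (e → (t → e)))

[[μ ν] [ψ γ]] is required to be (t → e). [ψ γ] : e cannot yield (t → e) as functor, so [μ ν] : (e → (t → e)).
[μ ν] is required to be (e → (t → e)). μ : ((t → e) → t) cannot yield (e → (t → e)) as functor, so ν : (((t → e) → t) → (e → (t → e))).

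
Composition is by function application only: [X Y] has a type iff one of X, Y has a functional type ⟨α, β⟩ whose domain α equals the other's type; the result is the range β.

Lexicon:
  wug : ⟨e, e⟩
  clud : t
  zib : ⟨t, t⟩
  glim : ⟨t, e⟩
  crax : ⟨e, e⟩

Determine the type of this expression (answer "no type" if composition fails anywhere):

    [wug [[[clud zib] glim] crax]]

e

[clud zib] — zib of type ⟨t, t⟩ combines with clud of type t: type t.
[[clud zib] glim] — glim of type ⟨t, e⟩ combines with [clud zib] of type t: type e.
[[[clud zib] glim] crax] — crax of type ⟨e, e⟩ combines with [[clud zib] glim] of type e: type e.
[wug [[[clud zib] glim] crax]] — wug of type ⟨e, e⟩ combines with [[[clud zib] glim] crax] of type e: type e.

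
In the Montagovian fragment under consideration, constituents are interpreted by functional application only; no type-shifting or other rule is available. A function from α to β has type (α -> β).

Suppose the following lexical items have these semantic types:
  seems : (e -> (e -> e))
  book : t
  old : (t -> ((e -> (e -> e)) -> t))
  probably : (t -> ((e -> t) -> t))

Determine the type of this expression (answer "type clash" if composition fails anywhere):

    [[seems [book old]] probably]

[book old] — old of type (t -> ((e -> (e -> e)) -> t)) combines with book of type t: type ((e -> (e -> e)) -> t).
[seems [book old]] — [book old] of type ((e -> (e -> e)) -> t) combines with seems of type (e -> (e -> e)): type t.
[[seems [book old]] probably] — probably of type (t -> ((e -> t) -> t)) combines with [seems [book old]] of type t: type ((e -> t) -> t).

((e -> t) -> t)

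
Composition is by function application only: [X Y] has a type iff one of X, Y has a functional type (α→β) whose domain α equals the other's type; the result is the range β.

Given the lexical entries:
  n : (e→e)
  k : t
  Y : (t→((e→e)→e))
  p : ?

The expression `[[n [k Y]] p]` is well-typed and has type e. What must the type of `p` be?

(e→e)

[[n [k Y]] p] must have type e. The sister [n [k Y]] has type e; that is not a function onto e, so p must be the functor, of type (e→e).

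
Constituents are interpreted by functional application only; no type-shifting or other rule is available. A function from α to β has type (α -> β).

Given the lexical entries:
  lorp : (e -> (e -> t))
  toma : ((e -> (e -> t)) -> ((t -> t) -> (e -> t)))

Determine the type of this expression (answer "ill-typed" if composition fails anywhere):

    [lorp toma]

[lorp toma]: ((e -> (e -> t)) -> ((t -> t) -> (e -> t))) applied to (e -> (e -> t)) yields ((t -> t) -> (e -> t)).

((t -> t) -> (e -> t))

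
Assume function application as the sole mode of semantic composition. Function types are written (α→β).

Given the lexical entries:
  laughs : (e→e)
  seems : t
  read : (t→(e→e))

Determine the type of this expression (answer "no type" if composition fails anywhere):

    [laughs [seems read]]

At [seems read], read : (t→(e→e)) takes seems : t, giving (e→e).
[laughs [seems read]]: (e→e) with (e→e) — neither is a function whose domain matches the other; composition fails here.

no type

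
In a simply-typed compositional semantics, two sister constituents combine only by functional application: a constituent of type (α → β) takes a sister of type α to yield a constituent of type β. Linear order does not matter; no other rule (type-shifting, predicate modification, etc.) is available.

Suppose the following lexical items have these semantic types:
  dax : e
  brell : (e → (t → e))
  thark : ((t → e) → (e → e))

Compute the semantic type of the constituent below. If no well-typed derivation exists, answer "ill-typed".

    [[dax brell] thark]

(e → e)

At [dax brell], brell : (e → (t → e)) takes dax : e, giving (t → e).
At [[dax brell] thark], thark : ((t → e) → (e → e)) takes [dax brell] : (t → e), giving (e → e).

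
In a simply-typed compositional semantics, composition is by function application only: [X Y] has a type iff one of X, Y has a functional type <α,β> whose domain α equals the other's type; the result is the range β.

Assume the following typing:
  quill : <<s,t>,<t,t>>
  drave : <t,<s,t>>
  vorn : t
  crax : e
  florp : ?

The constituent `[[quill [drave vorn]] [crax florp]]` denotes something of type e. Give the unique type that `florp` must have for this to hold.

<e,<<t,t>,e>>

At [[quill [drave vorn]] [crax florp]] (required: e): [quill [drave vorn]] is <t,t>, which is not a function with range e; hence [crax florp] is the functor — type <<t,t>,e>.
At [crax florp] (required: <<t,t>,e>): crax is e, which is not a function with range <<t,t>,e>; hence florp is the functor — type <e,<<t,t>,e>>.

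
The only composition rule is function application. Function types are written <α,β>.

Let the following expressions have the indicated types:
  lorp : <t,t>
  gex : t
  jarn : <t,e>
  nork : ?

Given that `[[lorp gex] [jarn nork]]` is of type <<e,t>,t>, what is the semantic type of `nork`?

<<t,e>,<t,<<e,t>,t>>>

At [[lorp gex] [jarn nork]] (required: <<e,t>,t>): [lorp gex] is t, which is not a function with range <<e,t>,t>; hence [jarn nork] is the functor — type <t,<<e,t>,t>>.
At [jarn nork] (required: <t,<<e,t>,t>>): jarn is <t,e>, which is not a function with range <t,<<e,t>,t>>; hence nork is the functor — type <<t,e>,<t,<<e,t>,t>>>.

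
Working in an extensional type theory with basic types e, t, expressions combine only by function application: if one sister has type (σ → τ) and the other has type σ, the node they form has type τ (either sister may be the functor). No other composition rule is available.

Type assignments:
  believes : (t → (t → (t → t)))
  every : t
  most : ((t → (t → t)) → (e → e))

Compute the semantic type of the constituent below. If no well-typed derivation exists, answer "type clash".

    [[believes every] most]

[believes every]: believes is (t → (t → (t → t))), every is t; result (t → (t → t)).
[[believes every] most]: most is ((t → (t → t)) → (e → e)), [believes every] is (t → (t → t)); result (e → e).

(e → e)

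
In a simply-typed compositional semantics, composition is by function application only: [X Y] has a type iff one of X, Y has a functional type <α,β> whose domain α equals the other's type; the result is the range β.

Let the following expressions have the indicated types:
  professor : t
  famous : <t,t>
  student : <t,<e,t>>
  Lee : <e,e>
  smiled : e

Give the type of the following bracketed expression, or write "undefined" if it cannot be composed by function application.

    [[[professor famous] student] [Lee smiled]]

t

At [professor famous], famous : <t,t> takes professor : t, giving t.
At [[professor famous] student], student : <t,<e,t>> takes [professor famous] : t, giving <e,t>.
At [Lee smiled], Lee : <e,e> takes smiled : e, giving e.
At [[[professor famous] student] [Lee smiled]], [[professor famous] student] : <e,t> takes [Lee smiled] : e, giving t.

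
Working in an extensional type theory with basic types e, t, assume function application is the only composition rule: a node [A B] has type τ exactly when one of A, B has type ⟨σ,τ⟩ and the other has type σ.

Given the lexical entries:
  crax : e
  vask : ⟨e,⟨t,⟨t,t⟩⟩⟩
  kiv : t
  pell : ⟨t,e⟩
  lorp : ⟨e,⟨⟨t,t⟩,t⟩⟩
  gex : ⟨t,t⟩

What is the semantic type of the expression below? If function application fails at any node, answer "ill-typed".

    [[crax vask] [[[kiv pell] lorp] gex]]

⟨t,t⟩

[crax vask]: vask is ⟨e,⟨t,⟨t,t⟩⟩⟩, crax is e; result ⟨t,⟨t,t⟩⟩.
[kiv pell]: pell is ⟨t,e⟩, kiv is t; result e.
[[kiv pell] lorp]: lorp is ⟨e,⟨⟨t,t⟩,t⟩⟩, [kiv pell] is e; result ⟨⟨t,t⟩,t⟩.
[[[kiv pell] lorp] gex]: [[kiv pell] lorp] is ⟨⟨t,t⟩,t⟩, gex is ⟨t,t⟩; result t.
[[crax vask] [[[kiv pell] lorp] gex]]: [crax vask] is ⟨t,⟨t,t⟩⟩, [[[kiv pell] lorp] gex] is t; result ⟨t,t⟩.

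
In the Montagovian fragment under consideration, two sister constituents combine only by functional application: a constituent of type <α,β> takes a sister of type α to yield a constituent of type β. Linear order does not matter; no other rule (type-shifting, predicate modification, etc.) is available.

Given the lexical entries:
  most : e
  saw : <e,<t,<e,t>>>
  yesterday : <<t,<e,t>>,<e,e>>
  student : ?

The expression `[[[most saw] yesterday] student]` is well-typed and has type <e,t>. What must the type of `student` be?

<<e,e>,<e,t>>

For [[[most saw] yesterday] student] to have type <e,t> with [[most saw] yesterday] of type <e,e>, student must be the function: student : <<e,e>,<e,t>>.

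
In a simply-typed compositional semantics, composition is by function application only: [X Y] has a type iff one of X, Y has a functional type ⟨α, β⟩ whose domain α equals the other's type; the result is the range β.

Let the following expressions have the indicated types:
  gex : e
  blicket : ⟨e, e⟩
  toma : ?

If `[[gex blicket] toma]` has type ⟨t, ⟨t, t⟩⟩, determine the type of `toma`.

[[gex blicket] toma] is required to be ⟨t, ⟨t, t⟩⟩. [gex blicket] : e cannot yield ⟨t, ⟨t, t⟩⟩ as functor, so toma : ⟨e, ⟨t, ⟨t, t⟩⟩⟩.

⟨e, ⟨t, ⟨t, t⟩⟩⟩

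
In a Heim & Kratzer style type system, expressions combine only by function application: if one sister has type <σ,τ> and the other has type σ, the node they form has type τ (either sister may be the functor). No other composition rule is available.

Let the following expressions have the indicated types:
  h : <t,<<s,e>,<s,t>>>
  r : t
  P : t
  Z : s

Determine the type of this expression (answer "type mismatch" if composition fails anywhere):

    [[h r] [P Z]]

type mismatch

[h r]: h is <t,<<s,e>,<s,t>>>, r is t; result <<s,e>,<s,t>>.
[P Z]: t with s — neither is a function whose domain matches the other; composition fails here.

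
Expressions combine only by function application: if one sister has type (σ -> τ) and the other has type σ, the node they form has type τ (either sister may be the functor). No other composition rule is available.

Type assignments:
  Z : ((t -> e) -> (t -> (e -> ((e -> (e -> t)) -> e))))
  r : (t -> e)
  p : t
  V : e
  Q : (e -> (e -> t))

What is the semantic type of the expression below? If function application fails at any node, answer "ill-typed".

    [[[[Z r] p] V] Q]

e

At [Z r], Z : ((t -> e) -> (t -> (e -> ((e -> (e -> t)) -> e)))) takes r : (t -> e), giving (t -> (e -> ((e -> (e -> t)) -> e))).
At [[Z r] p], [Z r] : (t -> (e -> ((e -> (e -> t)) -> e))) takes p : t, giving (e -> ((e -> (e -> t)) -> e)).
At [[[Z r] p] V], [[Z r] p] : (e -> ((e -> (e -> t)) -> e)) takes V : e, giving ((e -> (e -> t)) -> e).
At [[[[Z r] p] V] Q], [[[Z r] p] V] : ((e -> (e -> t)) -> e) takes Q : (e -> (e -> t)), giving e.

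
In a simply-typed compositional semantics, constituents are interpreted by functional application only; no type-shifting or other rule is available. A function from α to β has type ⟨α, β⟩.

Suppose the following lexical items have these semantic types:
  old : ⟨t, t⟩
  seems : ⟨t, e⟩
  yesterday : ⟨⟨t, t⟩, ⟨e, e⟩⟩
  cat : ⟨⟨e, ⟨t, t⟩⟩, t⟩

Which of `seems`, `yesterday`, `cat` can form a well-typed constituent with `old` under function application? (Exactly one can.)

seems : ⟨t, e⟩ — no; old wants t, and seems wants t.
yesterday — combines: yesterday : ⟨⟨t, t⟩, ⟨e, e⟩⟩ takes old : ⟨t, t⟩ as argument, giving ⟨e, e⟩.
cat : ⟨⟨e, ⟨t, t⟩⟩, t⟩ — no; old wants t, and cat wants ⟨e, ⟨t, t⟩⟩.

yesterday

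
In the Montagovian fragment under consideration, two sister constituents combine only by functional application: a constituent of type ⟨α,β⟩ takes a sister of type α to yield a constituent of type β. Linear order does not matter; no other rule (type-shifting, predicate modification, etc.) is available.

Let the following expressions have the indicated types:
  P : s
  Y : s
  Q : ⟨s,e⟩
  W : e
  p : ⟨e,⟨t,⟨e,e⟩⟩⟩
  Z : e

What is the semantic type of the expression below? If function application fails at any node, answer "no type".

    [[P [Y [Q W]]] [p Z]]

At [Q W]: neither ⟨s,e⟩ nor e can take the other as argument; the node is ill-typed.

no type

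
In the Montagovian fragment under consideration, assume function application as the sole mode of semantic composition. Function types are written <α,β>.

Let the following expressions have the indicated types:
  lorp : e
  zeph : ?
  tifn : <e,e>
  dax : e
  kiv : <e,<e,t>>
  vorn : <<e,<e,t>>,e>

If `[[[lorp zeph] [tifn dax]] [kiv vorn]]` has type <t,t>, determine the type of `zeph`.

<e,<e,<e,<t,t>>>>

For [[[lorp zeph] [tifn dax]] [kiv vorn]] to have type <t,t> with [kiv vorn] of type e, [[lorp zeph] [tifn dax]] must be the function: [[lorp zeph] [tifn dax]] : <e,<t,t>>.
For [[lorp zeph] [tifn dax]] to have type <e,<t,t>> with [tifn dax] of type e, [lorp zeph] must be the function: [lorp zeph] : <e,<e,<t,t>>>.
For [lorp zeph] to have type <e,<e,<t,t>>> with lorp of type e, zeph must be the function: zeph : <e,<e,<e,<t,t>>>>.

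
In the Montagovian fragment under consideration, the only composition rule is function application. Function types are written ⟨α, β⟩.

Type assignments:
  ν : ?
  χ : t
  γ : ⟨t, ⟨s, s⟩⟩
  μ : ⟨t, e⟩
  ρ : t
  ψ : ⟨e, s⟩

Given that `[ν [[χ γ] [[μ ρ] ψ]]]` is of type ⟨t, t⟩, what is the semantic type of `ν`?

⟨s, ⟨t, t⟩⟩

[ν [[χ γ] [[μ ρ] ψ]]] is required to be ⟨t, t⟩. [[χ γ] [[μ ρ] ψ]] : s cannot yield ⟨t, t⟩ as functor, so ν : ⟨s, ⟨t, t⟩⟩.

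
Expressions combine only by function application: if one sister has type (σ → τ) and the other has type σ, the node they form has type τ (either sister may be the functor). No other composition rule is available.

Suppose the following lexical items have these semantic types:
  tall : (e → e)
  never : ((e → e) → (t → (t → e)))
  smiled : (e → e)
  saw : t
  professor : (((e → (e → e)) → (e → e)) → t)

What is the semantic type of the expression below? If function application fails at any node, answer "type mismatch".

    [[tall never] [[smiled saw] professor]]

type mismatch

[tall never] — never of type ((e → e) → (t → (t → e))) combines with tall of type (e → e): type (t → (t → e)).
[smiled saw]: (e → e) with t — neither is a function whose domain matches the other; composition fails here.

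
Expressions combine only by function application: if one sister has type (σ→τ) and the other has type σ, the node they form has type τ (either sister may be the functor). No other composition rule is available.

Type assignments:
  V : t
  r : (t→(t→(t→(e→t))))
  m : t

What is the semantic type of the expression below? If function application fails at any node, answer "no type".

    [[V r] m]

(t→(e→t))

[V r]: functor r : (t→(t→(t→(e→t)))), argument V : t; result (t→(t→(e→t))).
[[V r] m]: functor [V r] : (t→(t→(e→t))), argument m : t; result (t→(e→t)).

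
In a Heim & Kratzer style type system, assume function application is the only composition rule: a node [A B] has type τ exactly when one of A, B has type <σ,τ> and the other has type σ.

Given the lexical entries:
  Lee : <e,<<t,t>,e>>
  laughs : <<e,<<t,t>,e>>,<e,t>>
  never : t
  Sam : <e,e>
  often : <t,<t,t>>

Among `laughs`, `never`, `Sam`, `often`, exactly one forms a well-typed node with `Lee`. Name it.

laughs

laughs — combines: laughs : <<e,<<t,t>,e>>,<e,t>> takes Lee : <e,<<t,t>,e>> as argument, giving <e,t>.
never : t — does not combine with Lee.
Sam : <e,e> — does not combine with Lee.
often : <t,<t,t>> — does not combine with Lee.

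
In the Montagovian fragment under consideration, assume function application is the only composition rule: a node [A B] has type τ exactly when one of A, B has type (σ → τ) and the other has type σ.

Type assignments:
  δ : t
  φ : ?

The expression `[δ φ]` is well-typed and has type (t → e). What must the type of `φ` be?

For [δ φ] to have type (t → e) with δ of type t, φ must be the function: φ : (t → (t → e)).

(t → (t → e))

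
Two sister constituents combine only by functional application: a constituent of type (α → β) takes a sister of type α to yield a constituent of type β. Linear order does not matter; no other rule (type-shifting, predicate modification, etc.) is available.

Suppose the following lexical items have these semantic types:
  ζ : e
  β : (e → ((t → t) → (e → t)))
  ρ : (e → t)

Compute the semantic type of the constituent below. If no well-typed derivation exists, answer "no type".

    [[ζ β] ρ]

[ζ β] — β of type (e → ((t → t) → (e → t))) combines with ζ of type e: type ((t → t) → (e → t)).
At [[ζ β] ρ]: neither ((t → t) → (e → t)) nor (e → t) can take the other as argument; the node is ill-typed.

no type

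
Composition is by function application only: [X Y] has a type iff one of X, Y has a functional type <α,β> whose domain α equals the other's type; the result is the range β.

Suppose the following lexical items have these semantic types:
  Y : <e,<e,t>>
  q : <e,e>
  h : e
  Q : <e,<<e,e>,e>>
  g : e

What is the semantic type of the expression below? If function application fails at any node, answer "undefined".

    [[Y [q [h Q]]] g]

[h Q]: Q is <e,<<e,e>,e>>, h is e; result <<e,e>,e>.
[q [h Q]]: [h Q] is <<e,e>,e>, q is <e,e>; result e.
[Y [q [h Q]]]: Y is <e,<e,t>>, [q [h Q]] is e; result <e,t>.
[[Y [q [h Q]]] g]: [Y [q [h Q]]] is <e,t>, g is e; result t.

t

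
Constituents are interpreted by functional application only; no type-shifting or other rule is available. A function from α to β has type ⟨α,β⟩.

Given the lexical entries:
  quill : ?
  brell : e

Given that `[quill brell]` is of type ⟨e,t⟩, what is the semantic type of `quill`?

⟨e,⟨e,t⟩⟩

[quill brell] is required to be ⟨e,t⟩. brell : e cannot yield ⟨e,t⟩ as functor, so quill : ⟨e,⟨e,t⟩⟩.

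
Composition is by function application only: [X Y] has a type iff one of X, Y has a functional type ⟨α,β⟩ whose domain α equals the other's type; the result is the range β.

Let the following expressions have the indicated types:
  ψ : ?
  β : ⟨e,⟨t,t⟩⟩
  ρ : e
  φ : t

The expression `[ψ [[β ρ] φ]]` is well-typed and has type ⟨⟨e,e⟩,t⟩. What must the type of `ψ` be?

⟨t,⟨⟨e,e⟩,t⟩⟩

[ψ [[β ρ] φ]] must have type ⟨⟨e,e⟩,t⟩. The sister [[β ρ] φ] has type t; that is not a function onto ⟨⟨e,e⟩,t⟩, so ψ must be the functor, of type ⟨t,⟨⟨e,e⟩,t⟩⟩.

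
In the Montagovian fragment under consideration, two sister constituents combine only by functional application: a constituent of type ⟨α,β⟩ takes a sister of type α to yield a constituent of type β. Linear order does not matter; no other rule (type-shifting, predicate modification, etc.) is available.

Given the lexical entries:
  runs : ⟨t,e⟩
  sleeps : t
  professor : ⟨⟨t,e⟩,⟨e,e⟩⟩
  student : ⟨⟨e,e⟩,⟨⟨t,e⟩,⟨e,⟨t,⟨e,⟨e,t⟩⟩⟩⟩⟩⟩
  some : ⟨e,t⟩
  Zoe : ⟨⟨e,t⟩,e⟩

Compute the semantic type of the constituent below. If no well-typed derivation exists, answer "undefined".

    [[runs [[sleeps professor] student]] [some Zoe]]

undefined

At [sleeps professor]: neither t nor ⟨⟨t,e⟩,⟨e,e⟩⟩ can take the other as argument; the node is ill-typed.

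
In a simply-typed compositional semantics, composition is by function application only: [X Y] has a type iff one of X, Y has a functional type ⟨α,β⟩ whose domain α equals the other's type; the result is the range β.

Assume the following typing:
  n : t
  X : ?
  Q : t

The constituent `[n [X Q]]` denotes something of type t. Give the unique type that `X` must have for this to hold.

⟨t,⟨t,t⟩⟩

At [n [X Q]] (required: t): n is t, which is not a function with range t; hence [X Q] is the functor — type ⟨t,t⟩.
At [X Q] (required: ⟨t,t⟩): Q is t, which is not a function with range ⟨t,t⟩; hence X is the functor — type ⟨t,⟨t,t⟩⟩.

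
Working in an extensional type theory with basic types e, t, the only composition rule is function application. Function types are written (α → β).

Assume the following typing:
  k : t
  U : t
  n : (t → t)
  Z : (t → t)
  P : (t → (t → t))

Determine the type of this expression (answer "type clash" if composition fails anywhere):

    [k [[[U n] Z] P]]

[U n]: functor n : (t → t), argument U : t; result t.
[[U n] Z]: functor Z : (t → t), argument [U n] : t; result t.
[[[U n] Z] P]: functor P : (t → (t → t)), argument [[U n] Z] : t; result (t → t).
[k [[[U n] Z] P]]: functor [[[U n] Z] P] : (t → t), argument k : t; result t.

t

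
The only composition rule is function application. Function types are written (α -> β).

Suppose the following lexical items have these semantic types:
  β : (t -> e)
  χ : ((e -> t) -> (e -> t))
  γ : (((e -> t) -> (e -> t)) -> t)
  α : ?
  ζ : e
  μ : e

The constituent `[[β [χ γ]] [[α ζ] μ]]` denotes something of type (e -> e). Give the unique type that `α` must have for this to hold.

(e -> (e -> (e -> (e -> e))))

For [[β [χ γ]] [[α ζ] μ]] to have type (e -> e) with [β [χ γ]] of type e, [[α ζ] μ] must be the function: [[α ζ] μ] : (e -> (e -> e)).
For [[α ζ] μ] to have type (e -> (e -> e)) with μ of type e, [α ζ] must be the function: [α ζ] : (e -> (e -> (e -> e))).
For [α ζ] to have type (e -> (e -> (e -> e))) with ζ of type e, α must be the function: α : (e -> (e -> (e -> (e -> e)))).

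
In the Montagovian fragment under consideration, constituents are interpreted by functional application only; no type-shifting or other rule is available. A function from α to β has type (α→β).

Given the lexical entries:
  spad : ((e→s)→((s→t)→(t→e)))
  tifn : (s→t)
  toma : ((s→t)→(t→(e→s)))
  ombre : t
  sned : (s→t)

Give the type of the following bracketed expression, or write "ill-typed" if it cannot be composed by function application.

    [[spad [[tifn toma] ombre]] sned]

(t→e)

At [tifn toma], toma : ((s→t)→(t→(e→s))) takes tifn : (s→t), giving (t→(e→s)).
At [[tifn toma] ombre], [tifn toma] : (t→(e→s)) takes ombre : t, giving (e→s).
At [spad [[tifn toma] ombre]], spad : ((e→s)→((s→t)→(t→e))) takes [[tifn toma] ombre] : (e→s), giving ((s→t)→(t→e)).
At [[spad [[tifn toma] ombre]] sned], [spad [[tifn toma] ombre]] : ((s→t)→(t→e)) takes sned : (s→t), giving (t→e).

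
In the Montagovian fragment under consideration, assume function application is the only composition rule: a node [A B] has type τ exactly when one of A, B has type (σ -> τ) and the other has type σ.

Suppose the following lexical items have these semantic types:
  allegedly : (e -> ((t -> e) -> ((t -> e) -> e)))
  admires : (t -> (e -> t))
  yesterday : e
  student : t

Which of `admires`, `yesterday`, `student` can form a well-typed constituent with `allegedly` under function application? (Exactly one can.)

admires : (t -> (e -> t)) — does not combine with allegedly.
yesterday — combines: allegedly : (e -> ((t -> e) -> ((t -> e) -> e))) takes yesterday : e as argument, giving ((t -> e) -> ((t -> e) -> e)).
student : t — does not combine with allegedly.

yesterday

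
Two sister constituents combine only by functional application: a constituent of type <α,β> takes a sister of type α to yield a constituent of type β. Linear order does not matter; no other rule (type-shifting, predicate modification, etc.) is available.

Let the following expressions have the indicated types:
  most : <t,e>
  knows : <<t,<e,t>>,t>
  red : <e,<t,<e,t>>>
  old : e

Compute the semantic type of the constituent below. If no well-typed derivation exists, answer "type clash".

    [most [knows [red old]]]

[red old]: red is <e,<t,<e,t>>>, old is e; result <t,<e,t>>.
[knows [red old]]: knows is <<t,<e,t>>,t>, [red old] is <t,<e,t>>; result t.
[most [knows [red old]]]: most is <t,e>, [knows [red old]] is t; result e.

e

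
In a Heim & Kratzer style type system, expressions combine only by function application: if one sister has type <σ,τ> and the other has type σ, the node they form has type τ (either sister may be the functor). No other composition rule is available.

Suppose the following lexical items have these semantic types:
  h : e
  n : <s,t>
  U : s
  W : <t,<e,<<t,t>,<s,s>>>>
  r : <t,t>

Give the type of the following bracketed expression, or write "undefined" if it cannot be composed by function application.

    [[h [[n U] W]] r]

<s,s>

[n U]: functor n : <s,t>, argument U : s; result t.
[[n U] W]: functor W : <t,<e,<<t,t>,<s,s>>>>, argument [n U] : t; result <e,<<t,t>,<s,s>>>.
[h [[n U] W]]: functor [[n U] W] : <e,<<t,t>,<s,s>>>, argument h : e; result <<t,t>,<s,s>>.
[[h [[n U] W]] r]: functor [h [[n U] W]] : <<t,t>,<s,s>>, argument r : <t,t>; result <s,s>.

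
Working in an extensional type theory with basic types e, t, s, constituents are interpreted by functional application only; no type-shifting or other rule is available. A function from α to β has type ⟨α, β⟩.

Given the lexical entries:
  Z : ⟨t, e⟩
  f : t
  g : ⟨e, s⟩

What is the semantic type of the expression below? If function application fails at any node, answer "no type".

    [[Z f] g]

[Z f] — Z of type ⟨t, e⟩ combines with f of type t: type e.
[[Z f] g] — g of type ⟨e, s⟩ combines with [Z f] of type e: type s.

s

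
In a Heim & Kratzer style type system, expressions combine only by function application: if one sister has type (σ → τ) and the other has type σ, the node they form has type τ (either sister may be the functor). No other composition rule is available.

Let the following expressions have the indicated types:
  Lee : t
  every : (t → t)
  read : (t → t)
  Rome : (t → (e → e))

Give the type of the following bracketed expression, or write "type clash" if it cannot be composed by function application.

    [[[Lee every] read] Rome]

(e → e)

[Lee every]: (t → t) applied to t yields t.
[[Lee every] read]: (t → t) applied to t yields t.
[[[Lee every] read] Rome]: (t → (e → e)) applied to t yields (e → e).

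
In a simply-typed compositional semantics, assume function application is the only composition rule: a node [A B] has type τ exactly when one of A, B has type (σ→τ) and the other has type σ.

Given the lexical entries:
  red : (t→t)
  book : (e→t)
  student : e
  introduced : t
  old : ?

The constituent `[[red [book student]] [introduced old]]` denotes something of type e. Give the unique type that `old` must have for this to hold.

At [[red [book student]] [introduced old]] (required: e): [red [book student]] is t, which is not a function with range e; hence [introduced old] is the functor — type (t→e).
At [introduced old] (required: (t→e)): introduced is t, which is not a function with range (t→e); hence old is the functor — type (t→(t→e)).

(t→(t→e))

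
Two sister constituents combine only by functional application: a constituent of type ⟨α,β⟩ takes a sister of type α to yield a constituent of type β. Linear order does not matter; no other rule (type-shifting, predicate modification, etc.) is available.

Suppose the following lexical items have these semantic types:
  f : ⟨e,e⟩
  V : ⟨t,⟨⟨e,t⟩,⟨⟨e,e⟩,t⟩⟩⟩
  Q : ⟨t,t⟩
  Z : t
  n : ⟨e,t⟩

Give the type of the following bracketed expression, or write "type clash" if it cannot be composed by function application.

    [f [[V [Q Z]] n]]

[Q Z]: functor Q : ⟨t,t⟩, argument Z : t; result t.
[V [Q Z]]: functor V : ⟨t,⟨⟨e,t⟩,⟨⟨e,e⟩,t⟩⟩⟩, argument [Q Z] : t; result ⟨⟨e,t⟩,⟨⟨e,e⟩,t⟩⟩.
[[V [Q Z]] n]: functor [V [Q Z]] : ⟨⟨e,t⟩,⟨⟨e,e⟩,t⟩⟩, argument n : ⟨e,t⟩; result ⟨⟨e,e⟩,t⟩.
[f [[V [Q Z]] n]]: functor [[V [Q Z]] n] : ⟨⟨e,e⟩,t⟩, argument f : ⟨e,e⟩; result t.

t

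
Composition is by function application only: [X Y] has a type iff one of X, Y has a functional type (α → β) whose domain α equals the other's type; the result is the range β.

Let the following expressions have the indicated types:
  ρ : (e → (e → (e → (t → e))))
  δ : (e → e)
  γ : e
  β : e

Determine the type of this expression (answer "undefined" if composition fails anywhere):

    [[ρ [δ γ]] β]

(e → (t → e))

[δ γ]: functor δ : (e → e), argument γ : e; result e.
[ρ [δ γ]]: functor ρ : (e → (e → (e → (t → e)))), argument [δ γ] : e; result (e → (e → (t → e))).
[[ρ [δ γ]] β]: functor [ρ [δ γ]] : (e → (e → (t → e))), argument β : e; result (e → (t → e)).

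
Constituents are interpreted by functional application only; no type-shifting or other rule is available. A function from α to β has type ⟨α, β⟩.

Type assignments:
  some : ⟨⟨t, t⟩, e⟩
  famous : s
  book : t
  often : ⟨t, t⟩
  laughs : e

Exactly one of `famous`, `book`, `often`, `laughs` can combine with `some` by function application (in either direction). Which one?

famous : s — does not combine with some.
book : t — does not combine with some.
often — combines: some : ⟨⟨t, t⟩, e⟩ takes often : ⟨t, t⟩ as argument, giving e.
laughs : e — does not combine with some.

often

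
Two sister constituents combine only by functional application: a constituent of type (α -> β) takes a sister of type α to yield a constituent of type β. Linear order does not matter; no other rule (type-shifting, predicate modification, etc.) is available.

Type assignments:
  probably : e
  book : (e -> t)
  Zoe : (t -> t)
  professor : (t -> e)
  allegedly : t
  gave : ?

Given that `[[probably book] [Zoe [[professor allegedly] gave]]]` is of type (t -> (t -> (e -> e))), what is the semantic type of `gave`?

(e -> ((t -> t) -> (t -> (t -> (t -> (e -> e))))))

For [[probably book] [Zoe [[professor allegedly] gave]]] to have type (t -> (t -> (e -> e))) with [probably book] of type t, [Zoe [[professor allegedly] gave]] must be the function: [Zoe [[professor allegedly] gave]] : (t -> (t -> (t -> (e -> e)))).
For [Zoe [[professor allegedly] gave]] to have type (t -> (t -> (t -> (e -> e)))) with Zoe of type (t -> t), [[professor allegedly] gave] must be the function: [[professor allegedly] gave] : ((t -> t) -> (t -> (t -> (t -> (e -> e))))).
For [[professor allegedly] gave] to have type ((t -> t) -> (t -> (t -> (t -> (e -> e))))) with [professor allegedly] of type e, gave must be the function: gave : (e -> ((t -> t) -> (t -> (t -> (t -> (e -> e)))))).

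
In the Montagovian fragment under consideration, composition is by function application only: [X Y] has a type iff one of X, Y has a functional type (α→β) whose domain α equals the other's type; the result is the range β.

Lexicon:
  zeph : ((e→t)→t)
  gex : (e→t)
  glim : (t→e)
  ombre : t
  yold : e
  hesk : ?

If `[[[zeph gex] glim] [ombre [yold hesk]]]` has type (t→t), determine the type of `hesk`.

(e→(t→(e→(t→t))))

For [[[zeph gex] glim] [ombre [yold hesk]]] to have type (t→t) with [[zeph gex] glim] of type e, [ombre [yold hesk]] must be the function: [ombre [yold hesk]] : (e→(t→t)).
For [ombre [yold hesk]] to have type (e→(t→t)) with ombre of type t, [yold hesk] must be the function: [yold hesk] : (t→(e→(t→t))).
For [yold hesk] to have type (t→(e→(t→t))) with yold of type e, hesk must be the function: hesk : (e→(t→(e→(t→t)))).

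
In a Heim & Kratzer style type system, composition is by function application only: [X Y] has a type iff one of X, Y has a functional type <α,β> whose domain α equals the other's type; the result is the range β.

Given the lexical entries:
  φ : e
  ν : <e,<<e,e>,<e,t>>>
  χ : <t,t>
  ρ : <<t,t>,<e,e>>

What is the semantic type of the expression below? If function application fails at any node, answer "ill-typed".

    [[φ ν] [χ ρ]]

[φ ν]: <e,<<e,e>,<e,t>>> applied to e yields <<e,e>,<e,t>>.
[χ ρ]: <<t,t>,<e,e>> applied to <t,t> yields <e,e>.
[[φ ν] [χ ρ]]: <<e,e>,<e,t>> applied to <e,e> yields <e,t>.

<e,t>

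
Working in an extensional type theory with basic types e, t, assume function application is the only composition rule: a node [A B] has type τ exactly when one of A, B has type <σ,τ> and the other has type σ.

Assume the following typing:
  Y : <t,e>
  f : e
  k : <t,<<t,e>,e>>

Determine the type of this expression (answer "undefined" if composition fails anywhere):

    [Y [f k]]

At [f k]: neither e nor <t,<<t,e>,e>> can take the other as argument; the node is ill-typed.

undefined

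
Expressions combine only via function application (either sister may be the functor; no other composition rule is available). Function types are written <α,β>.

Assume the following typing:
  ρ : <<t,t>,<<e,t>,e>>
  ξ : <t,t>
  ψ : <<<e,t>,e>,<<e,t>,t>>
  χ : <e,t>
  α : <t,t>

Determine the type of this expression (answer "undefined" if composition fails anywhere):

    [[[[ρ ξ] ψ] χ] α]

t

[ρ ξ]: ρ is <<t,t>,<<e,t>,e>>, ξ is <t,t>; result <<e,t>,e>.
[[ρ ξ] ψ]: ψ is <<<e,t>,e>,<<e,t>,t>>, [ρ ξ] is <<e,t>,e>; result <<e,t>,t>.
[[[ρ ξ] ψ] χ]: [[ρ ξ] ψ] is <<e,t>,t>, χ is <e,t>; result t.
[[[[ρ ξ] ψ] χ] α]: α is <t,t>, [[[ρ ξ] ψ] χ] is t; result t.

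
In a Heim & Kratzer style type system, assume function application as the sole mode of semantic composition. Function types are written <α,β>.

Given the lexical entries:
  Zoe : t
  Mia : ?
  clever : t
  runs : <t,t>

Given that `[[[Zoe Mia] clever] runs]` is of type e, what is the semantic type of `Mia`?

<t,<t,<<t,t>,e>>>

[[[Zoe Mia] clever] runs] is required to be e. runs : <t,t> cannot yield e as functor, so [[Zoe Mia] clever] : <<t,t>,e>.
[[Zoe Mia] clever] is required to be <<t,t>,e>. clever : t cannot yield <<t,t>,e> as functor, so [Zoe Mia] : <t,<<t,t>,e>>.
[Zoe Mia] is required to be <t,<<t,t>,e>>. Zoe : t cannot yield <t,<<t,t>,e>> as functor, so Mia : <t,<t,<<t,t>,e>>>.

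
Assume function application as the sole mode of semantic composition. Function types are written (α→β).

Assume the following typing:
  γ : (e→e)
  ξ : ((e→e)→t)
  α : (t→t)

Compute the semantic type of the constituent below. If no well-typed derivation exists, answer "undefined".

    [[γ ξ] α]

t

[γ ξ] — ξ of type ((e→e)→t) combines with γ of type (e→e): type t.
[[γ ξ] α] — α of type (t→t) combines with [γ ξ] of type t: type t.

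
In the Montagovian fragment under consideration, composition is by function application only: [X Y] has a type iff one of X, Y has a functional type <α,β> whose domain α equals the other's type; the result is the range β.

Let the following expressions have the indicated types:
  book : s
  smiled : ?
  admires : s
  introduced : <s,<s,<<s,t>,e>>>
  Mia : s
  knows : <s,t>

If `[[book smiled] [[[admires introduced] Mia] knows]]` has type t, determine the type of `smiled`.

For [[book smiled] [[[admires introduced] Mia] knows]] to have type t with [[[admires introduced] Mia] knows] of type e, [book smiled] must be the function: [book smiled] : <e,t>.
For [book smiled] to have type <e,t> with book of type s, smiled must be the function: smiled : <s,<e,t>>.

<s,<e,t>>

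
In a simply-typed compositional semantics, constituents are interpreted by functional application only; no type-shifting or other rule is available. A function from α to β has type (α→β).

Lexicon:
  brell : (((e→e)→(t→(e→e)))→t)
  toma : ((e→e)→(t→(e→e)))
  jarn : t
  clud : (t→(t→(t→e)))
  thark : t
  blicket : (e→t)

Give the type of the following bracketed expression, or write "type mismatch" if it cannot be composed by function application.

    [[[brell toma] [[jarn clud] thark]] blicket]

t

[brell toma] — brell of type (((e→e)→(t→(e→e)))→t) combines with toma of type ((e→e)→(t→(e→e))): type t.
[jarn clud] — clud of type (t→(t→(t→e))) combines with jarn of type t: type (t→(t→e)).
[[jarn clud] thark] — [jarn clud] of type (t→(t→e)) combines with thark of type t: type (t→e).
[[brell toma] [[jarn clud] thark]] — [[jarn clud] thark] of type (t→e) combines with [brell toma] of type t: type e.
[[[brell toma] [[jarn clud] thark]] blicket] — blicket of type (e→t) combines with [[brell toma] [[jarn clud] thark]] of type e: type t.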